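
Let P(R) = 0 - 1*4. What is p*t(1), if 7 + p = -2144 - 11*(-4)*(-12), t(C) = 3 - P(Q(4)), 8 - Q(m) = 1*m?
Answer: -18753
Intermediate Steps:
Q(m) = 8 - m
P(R) = -4 (P(R) = 0 - 4 = -4)
t(C) = 7 (t(C) = 3 - 1*(-4) = 3 + 4 = 7)
p = -2679 (p = -7 + (-2144 - 11*(-4)*(-12)) = -7 + (-2144 + 44*(-12)) = -7 + (-2144 - 528) = -7 - 2672 = -2679)
p*t(1) = -2679*7 = -18753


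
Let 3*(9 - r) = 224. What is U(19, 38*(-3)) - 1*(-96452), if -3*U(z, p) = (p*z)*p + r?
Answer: 127493/9 ≈ 14166.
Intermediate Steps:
r = -197/3 (r = 9 - 1/3*224 = 9 - 224/3 = -197/3 ≈ -65.667)
U(z, p) = 197/9 - z*p**2/3 (U(z, p) = -((p*z)*p - 197/3)/3 = -(z*p**2 - 197/3)/3 = -(-197/3 + z*p**2)/3 = 197/9 - z*p**2/3)
U(19, 38*(-3)) - 1*(-96452) = (197/9 - 1/3*19*(38*(-3))**2) - 1*(-96452) = (197/9 - 1/3*19*(-114)**2) + 96452 = (197/9 - 1/3*19*12996) + 96452 = (197/9 - 82308) + 96452 = -740575/9 + 96452 = 127493/9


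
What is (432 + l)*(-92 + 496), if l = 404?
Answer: 337744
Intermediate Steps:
(432 + l)*(-92 + 496) = (432 + 404)*(-92 + 496) = 836*404 = 337744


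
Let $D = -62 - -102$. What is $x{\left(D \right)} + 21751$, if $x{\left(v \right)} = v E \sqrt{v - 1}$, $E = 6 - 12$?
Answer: $21751 - 240 \sqrt{39} \approx 20252.0$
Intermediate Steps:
$E = -6$ ($E = 6 - 12 = -6$)
$D = 40$ ($D = -62 + 102 = 40$)
$x{\left(v \right)} = - 6 v \sqrt{-1 + v}$ ($x{\left(v \right)} = v \left(-6\right) \sqrt{v - 1} = - 6 v \sqrt{-1 + v}$)
$x{\left(D \right)} + 21751 = \left(-6\right) 40 \sqrt{-1 + 40} + 21751 = \left(-6\right) 40 \sqrt{39} + 21751 = - 240 \sqrt{39} + 21751 = 21751 - 240 \sqrt{39}$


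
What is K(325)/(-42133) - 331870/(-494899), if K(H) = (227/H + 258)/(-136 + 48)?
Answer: 57135174389889/85193596516600 ≈ 0.67065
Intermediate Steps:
K(H) = -129/44 - 227/(88*H) (K(H) = (258 + 227/H)/(-88) = (258 + 227/H)*(-1/88) = -129/44 - 227/(88*H))
K(325)/(-42133) - 331870/(-494899) = ((1/88)*(-227 - 258*325)/325)/(-42133) - 331870/(-494899) = ((1/88)*(1/325)*(-227 - 83850))*(-1/42133) - 331870*(-1/494899) = ((1/88)*(1/325)*(-84077))*(-1/42133) + 331870/494899 = -84077/28600*(-1/42133) + 331870/494899 = 12011/172143400 + 331870/494899 = 57135174389889/85193596516600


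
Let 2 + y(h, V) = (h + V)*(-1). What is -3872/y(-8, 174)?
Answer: 484/21 ≈ 23.048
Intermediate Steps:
y(h, V) = -2 - V - h (y(h, V) = -2 + (h + V)*(-1) = -2 + (V + h)*(-1) = -2 + (-V - h) = -2 - V - h)
-3872/y(-8, 174) = -3872/(-2 - 1*174 - 1*(-8)) = -3872/(-2 - 174 + 8) = -3872/(-168) = -3872*(-1/168) = 484/21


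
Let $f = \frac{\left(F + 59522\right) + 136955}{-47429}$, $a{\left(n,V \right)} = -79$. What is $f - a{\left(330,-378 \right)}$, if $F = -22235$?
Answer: $\frac{3572649}{47429} \approx 75.326$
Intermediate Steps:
$f = - \frac{174242}{47429}$ ($f = \frac{\left(-22235 + 59522\right) + 136955}{-47429} = \left(37287 + 136955\right) \left(- \frac{1}{47429}\right) = 174242 \left(- \frac{1}{47429}\right) = - \frac{174242}{47429} \approx -3.6737$)
$f - a{\left(330,-378 \right)} = - \frac{174242}{47429} - -79 = - \frac{174242}{47429} + 79 = \frac{3572649}{47429}$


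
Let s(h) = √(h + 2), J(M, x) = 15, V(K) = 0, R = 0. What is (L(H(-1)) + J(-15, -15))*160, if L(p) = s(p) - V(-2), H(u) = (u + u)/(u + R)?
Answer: 2720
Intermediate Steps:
H(u) = 2 (H(u) = (u + u)/(u + 0) = (2*u)/u = 2)
s(h) = √(2 + h)
L(p) = √(2 + p) (L(p) = √(2 + p) - 1*0 = √(2 + p) + 0 = √(2 + p))
(L(H(-1)) + J(-15, -15))*160 = (√(2 + 2) + 15)*160 = (√4 + 15)*160 = (2 + 15)*160 = 17*160 = 2720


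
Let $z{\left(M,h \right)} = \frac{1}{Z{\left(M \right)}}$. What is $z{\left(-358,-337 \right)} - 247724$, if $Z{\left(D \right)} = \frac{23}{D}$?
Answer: $- \frac{5698010}{23} \approx -2.4774 \cdot 10^{5}$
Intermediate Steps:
$z{\left(M,h \right)} = \frac{M}{23}$ ($z{\left(M,h \right)} = \frac{1}{23 \frac{1}{M}} = \frac{M}{23}$)
$z{\left(-358,-337 \right)} - 247724 = \frac{1}{23} \left(-358\right) - 247724 = - \frac{358}{23} - 247724 = - \frac{5698010}{23}$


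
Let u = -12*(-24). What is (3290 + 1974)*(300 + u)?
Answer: 3095232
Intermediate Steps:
u = 288
(3290 + 1974)*(300 + u) = (3290 + 1974)*(300 + 288) = 5264*588 = 3095232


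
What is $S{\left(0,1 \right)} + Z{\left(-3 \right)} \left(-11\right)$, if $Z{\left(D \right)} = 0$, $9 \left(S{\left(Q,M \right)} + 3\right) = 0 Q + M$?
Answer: $- \frac{26}{9} \approx -2.8889$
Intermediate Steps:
$S{\left(Q,M \right)} = -3 + \frac{M}{9}$ ($S{\left(Q,M \right)} = -3 + \frac{0 Q + M}{9} = -3 + \frac{0 + M}{9} = -3 + \frac{M}{9}$)
$S{\left(0,1 \right)} + Z{\left(-3 \right)} \left(-11\right) = \left(-3 + \frac{1}{9} \cdot 1\right) + 0 \left(-11\right) = \left(-3 + \frac{1}{9}\right) + 0 = - \frac{26}{9} + 0 = - \frac{26}{9}$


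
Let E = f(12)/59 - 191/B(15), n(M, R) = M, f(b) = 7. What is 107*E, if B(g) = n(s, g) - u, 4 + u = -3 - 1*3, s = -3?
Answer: -1200540/413 ≈ -2906.9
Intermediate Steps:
u = -10 (u = -4 + (-3 - 1*3) = -4 + (-3 - 3) = -4 - 6 = -10)
B(g) = 7 (B(g) = -3 - 1*(-10) = -3 + 10 = 7)
E = -11220/413 (E = 7/59 - 191/7 = -11220/413 ≈ -27.167)
107*E = 107*(-11220/413) = -1200540/413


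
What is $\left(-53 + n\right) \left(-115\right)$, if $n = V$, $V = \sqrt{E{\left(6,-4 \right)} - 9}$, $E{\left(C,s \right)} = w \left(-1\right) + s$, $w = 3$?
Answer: $6095 - 460 i \approx 6095.0 - 460.0 i$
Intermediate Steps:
$E{\left(C,s \right)} = -3 + s$ ($E{\left(C,s \right)} = 3 \left(-1\right) + s = -3 + s$)
$V = 4 i$ ($V = \sqrt{\left(-3 - 4\right) - 9} = \sqrt{-7 - 9} = \sqrt{-16} = 4 i \approx 4.0 i$)
$n = 4 i \approx 4.0 i$
$\left(-53 + n\right) \left(-115\right) = \left(-53 + 4 i\right) \left(-115\right) = 6095 - 460 i$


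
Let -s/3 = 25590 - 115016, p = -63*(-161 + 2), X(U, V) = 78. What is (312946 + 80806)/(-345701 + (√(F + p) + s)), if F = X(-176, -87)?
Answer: -15242730548/2997155417 - 196876*√10095/2997155417 ≈ -5.0923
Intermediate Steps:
p = 10017 (p = -63*(-159) = 10017)
s = 268278 (s = -3*(25590 - 115016) = -3*(-89426) = 268278)
F = 78
(312946 + 80806)/(-345701 + (√(F + p) + s)) = (312946 + 80806)/(-345701 + (√(78 + 10017) + 268278)) = 393752/(-345701 + (√10095 + 268278)) = 393752/(-345701 + (268278 + √10095)) = 393752/(-77423 + √10095)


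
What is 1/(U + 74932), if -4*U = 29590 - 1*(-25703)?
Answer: 4/244435 ≈ 1.6364e-5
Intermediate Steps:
U = -55293/4 (U = -(29590 - 1*(-25703))/4 = -(29590 + 25703)/4 = -1/4*55293 = -55293/4 ≈ -13823.)
1/(U + 74932) = 1/(-55293/4 + 74932) = 1/(244435/4) = 4/244435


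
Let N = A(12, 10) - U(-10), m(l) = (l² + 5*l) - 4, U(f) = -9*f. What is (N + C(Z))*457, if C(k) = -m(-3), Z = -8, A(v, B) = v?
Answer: -31076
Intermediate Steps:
m(l) = -4 + l² + 5*l
N = -78 (N = 12 - (-9)*(-10) = 12 - 1*90 = 12 - 90 = -78)
C(k) = 10 (C(k) = -(-4 + (-3)² + 5*(-3)) = -(-4 + 9 - 15) = -1*(-10) = 10)
(N + C(Z))*457 = (-78 + 10)*457 = -68*457 = -31076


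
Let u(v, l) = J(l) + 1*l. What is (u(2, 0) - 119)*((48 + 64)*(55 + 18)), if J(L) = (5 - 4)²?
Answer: -964768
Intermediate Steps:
J(L) = 1 (J(L) = 1² = 1)
u(v, l) = 1 + l (u(v, l) = 1 + 1*l = 1 + l)
(u(2, 0) - 119)*((48 + 64)*(55 + 18)) = ((1 + 0) - 119)*((48 + 64)*(55 + 18)) = (1 - 119)*(112*73) = -118*8176 = -964768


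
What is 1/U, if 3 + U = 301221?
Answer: 1/301218 ≈ 3.3199e-6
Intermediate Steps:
U = 301218 (U = -3 + 301221 = 301218)
1/U = 1/301218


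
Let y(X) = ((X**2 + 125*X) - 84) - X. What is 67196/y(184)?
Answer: 16799/14147 ≈ 1.1875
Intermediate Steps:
y(X) = -84 + X**2 + 124*X (y(X) = (-84 + X**2 + 125*X) - X = -84 + X**2 + 124*X)
67196/y(184) = 67196/(-84 + 184**2 + 124*184) = 67196/(-84 + 33856 + 22816) = 67196/56588 = 67196*(1/56588) = 16799/14147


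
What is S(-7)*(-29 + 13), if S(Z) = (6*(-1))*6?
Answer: 576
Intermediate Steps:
S(Z) = -36 (S(Z) = -6*6 = -36)
S(-7)*(-29 + 13) = -36*(-29 + 13) = -36*(-16) = 576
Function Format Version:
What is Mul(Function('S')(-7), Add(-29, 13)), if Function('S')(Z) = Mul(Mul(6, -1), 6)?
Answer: 576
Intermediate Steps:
Function('S')(Z) = -36 (Function('S')(Z) = Mul(-6, 6) = -36)
Mul(Function('S')(-7), Add(-29, 13)) = Mul(-36, Add(-29, 13)) = Mul(-36, -16) = 576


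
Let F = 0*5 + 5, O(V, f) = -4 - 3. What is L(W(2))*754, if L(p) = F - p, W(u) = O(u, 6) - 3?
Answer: 11310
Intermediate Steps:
O(V, f) = -7
F = 5 (F = 0 + 5 = 5)
W(u) = -10 (W(u) = -7 - 3 = -10)
L(p) = 5 - p
L(W(2))*754 = (5 - 1*(-10))*754 = (5 + 10)*754 = 15*754 = 11310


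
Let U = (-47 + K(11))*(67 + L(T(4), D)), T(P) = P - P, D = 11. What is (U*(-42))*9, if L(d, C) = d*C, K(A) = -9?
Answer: 1418256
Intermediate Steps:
T(P) = 0
L(d, C) = C*d
U = -3752 (U = (-47 - 9)*(67 + 11*0) = -56*(67 + 0) = -56*67 = -3752)
(U*(-42))*9 = -3752*(-42)*9 = 157584*9 = 1418256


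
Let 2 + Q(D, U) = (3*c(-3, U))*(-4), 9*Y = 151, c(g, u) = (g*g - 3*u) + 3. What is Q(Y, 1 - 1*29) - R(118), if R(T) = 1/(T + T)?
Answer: -272345/236 ≈ -1154.0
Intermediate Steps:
c(g, u) = 3 + g² - 3*u (c(g, u) = (g² - 3*u) + 3 = 3 + g² - 3*u)
R(T) = 1/(2*T)
Y = 151/9 (Y = (⅑)*151 = 151/9 ≈ 16.778)
Q(D, U) = -146 + 36*U (Q(D, U) = -2 + (3*(3 + (-3)² - 3*U))*(-4) = -2 + (3*(3 + 9 - 3*U))*(-4) = -2 + (3*(12 - 3*U))*(-4) = -2 + (36 - 9*U)*(-4) = -2 + (-144 + 36*U) = -146 + 36*U)
Q(Y, 1 - 1*29) - R(118) = (-146 + 36*(1 - 1*29)) - 1/(2*118) = (-146 + 36*(1 - 29)) - 1/(2*118) = (-146 + 36*(-28)) - 1*1/236 = (-146 - 1008) - 1/236 = -1154 - 1/236 = -272345/236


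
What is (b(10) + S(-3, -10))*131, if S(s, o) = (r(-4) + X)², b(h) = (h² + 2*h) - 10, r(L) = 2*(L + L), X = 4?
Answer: 33274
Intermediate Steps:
r(L) = 4*L (r(L) = 2*(2*L) = 4*L)
b(h) = -10 + h² + 2*h
S(s, o) = 144 (S(s, o) = (4*(-4) + 4)² = (-16 + 4)² = (-12)² = 144)
(b(10) + S(-3, -10))*131 = ((-10 + 10² + 2*10) + 144)*131 = ((-10 + 100 + 20) + 144)*131 = (110 + 144)*131 = 254*131 = 33274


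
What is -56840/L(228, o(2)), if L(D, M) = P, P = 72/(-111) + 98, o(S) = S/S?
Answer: -1051540/1801 ≈ -583.86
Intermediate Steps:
o(S) = 1
P = 3602/37 (P = 72*(-1/111) + 98 = -24/37 + 98 = 3602/37 ≈ 97.351)
L(D, M) = 3602/37
-56840/L(228, o(2)) = -56840/3602/37 = -56840*37/3602 = -1051540/1801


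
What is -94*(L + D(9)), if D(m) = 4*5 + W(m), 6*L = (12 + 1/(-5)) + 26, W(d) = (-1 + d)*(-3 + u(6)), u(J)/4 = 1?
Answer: -16121/5 ≈ -3224.2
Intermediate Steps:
u(J) = 4 (u(J) = 4*1 = 4)
W(d) = -1 + d (W(d) = (-1 + d)*(-3 + 4) = (-1 + d)*1 = -1 + d)
L = 63/10 (L = ((12 + 1/(-5)) + 26)/6 = ((12 - ⅕) + 26)/6 = (59/5 + 26)/6 = (⅙)*(189/5) = 63/10 ≈ 6.3000)
D(m) = 19 + m (D(m) = 4*5 + (-1 + m) = 20 + (-1 + m) = 19 + m)
-94*(L + D(9)) = -94*(63/10 + (19 + 9)) = -94*(63/10 + 28) = -94*343/10 = -16121/5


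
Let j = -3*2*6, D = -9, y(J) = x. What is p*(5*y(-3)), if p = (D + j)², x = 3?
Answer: 30375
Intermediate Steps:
y(J) = 3
j = -36 (j = -6*6 = -36)
p = 2025 (p = (-9 - 36)² = (-45)² = 2025)
p*(5*y(-3)) = 2025*(5*3) = 2025*15 = 30375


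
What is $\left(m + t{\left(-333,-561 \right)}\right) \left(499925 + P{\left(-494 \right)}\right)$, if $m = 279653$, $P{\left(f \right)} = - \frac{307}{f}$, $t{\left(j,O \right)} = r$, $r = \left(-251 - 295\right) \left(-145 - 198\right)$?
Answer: $\frac{115314800554267}{494} \approx 2.3343 \cdot 10^{11}$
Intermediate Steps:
$r = 187278$ ($r = \left(-546\right) \left(-343\right) = 187278$)
$t{\left(j,O \right)} = 187278$
$\left(m + t{\left(-333,-561 \right)}\right) \left(499925 + P{\left(-494 \right)}\right) = \left(279653 + 187278\right) \left(499925 - \frac{307}{-494}\right) = 466931 \left(499925 - - \frac{307}{494}\right) = 466931 \left(499925 + \frac{307}{494}\right) = 466931 \cdot \frac{246963257}{494} = \frac{115314800554267}{494}$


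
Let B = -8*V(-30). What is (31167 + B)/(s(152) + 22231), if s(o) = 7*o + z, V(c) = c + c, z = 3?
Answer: 959/706 ≈ 1.3584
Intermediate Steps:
V(c) = 2*c
s(o) = 3 + 7*o (s(o) = 7*o + 3 = 3 + 7*o)
B = 480 (B = -16*(-30) = -8*(-60) = 480)
(31167 + B)/(s(152) + 22231) = (31167 + 480)/((3 + 7*152) + 22231) = 31647/((3 + 1064) + 22231) = 31647/(1067 + 22231) = 31647/23298 = 31647*(1/23298) = 959/706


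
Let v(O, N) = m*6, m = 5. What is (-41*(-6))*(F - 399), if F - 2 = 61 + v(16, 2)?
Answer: -75276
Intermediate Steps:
v(O, N) = 30 (v(O, N) = 5*6 = 30)
F = 93 (F = 2 + (61 + 30) = 2 + 91 = 93)
(-41*(-6))*(F - 399) = (-41*(-6))*(93 - 399) = 246*(-306) = -75276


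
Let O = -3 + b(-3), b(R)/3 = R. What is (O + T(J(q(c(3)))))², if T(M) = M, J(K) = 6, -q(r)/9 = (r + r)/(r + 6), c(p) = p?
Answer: 36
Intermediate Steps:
q(r) = -18*r/(6 + r) (q(r) = -9*(r + r)/(r + 6) = -9*2*r/(6 + r) = -18*r/(6 + r))
b(R) = 3*R
O = -12 (O = -3 + 3*(-3) = -3 - 9 = -12)
(O + T(J(q(c(3)))))² = (-12 + 6)² = (-6)² = 36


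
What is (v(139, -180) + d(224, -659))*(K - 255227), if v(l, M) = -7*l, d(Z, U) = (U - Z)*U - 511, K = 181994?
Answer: -42505385229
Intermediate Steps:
d(Z, U) = -511 + U*(U - Z) (d(Z, U) = U*(U - Z) - 511 = -511 + U*(U - Z))
(v(139, -180) + d(224, -659))*(K - 255227) = (-7*139 + (-511 + (-659)² - 1*(-659)*224))*(181994 - 255227) = (-973 + (-511 + 434281 + 147616))*(-73233) = (-973 + 581386)*(-73233) = 580413*(-73233) = -42505385229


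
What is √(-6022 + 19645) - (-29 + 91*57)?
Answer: -5158 + √13623 ≈ -5041.3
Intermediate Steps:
√(-6022 + 19645) - (-29 + 91*57) = √13623 - (-29 + 5187) = √13623 - 1*5158 = √13623 - 5158 = -5158 + √13623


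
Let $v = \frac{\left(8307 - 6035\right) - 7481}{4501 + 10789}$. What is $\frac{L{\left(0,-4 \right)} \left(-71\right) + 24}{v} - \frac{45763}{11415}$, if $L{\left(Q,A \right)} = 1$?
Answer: $\frac{7964781983}{59460735} \approx 133.95$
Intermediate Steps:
$v = - \frac{5209}{15290}$ ($v = \frac{2272 - 7481}{15290} = \left(-5209\right) \frac{1}{15290} = - \frac{5209}{15290} \approx -0.34068$)
$\frac{L{\left(0,-4 \right)} \left(-71\right) + 24}{v} - \frac{45763}{11415} = \frac{1 \left(-71\right) + 24}{- \frac{5209}{15290}} - \frac{45763}{11415} = \left(-71 + 24\right) \left(- \frac{15290}{5209}\right) - \frac{45763}{11415} = \left(-47\right) \left(- \frac{15290}{5209}\right) - \frac{45763}{11415} = \frac{718630}{5209} - \frac{45763}{11415} = \frac{7964781983}{59460735}$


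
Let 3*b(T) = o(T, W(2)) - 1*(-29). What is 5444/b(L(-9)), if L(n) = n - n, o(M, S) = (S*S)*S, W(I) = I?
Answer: 16332/37 ≈ 441.41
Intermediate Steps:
o(M, S) = S**3 (o(M, S) = S**2*S = S**3)
L(n) = 0
b(T) = 37/3 (b(T) = (2**3 - 1*(-29))/3 = (8 + 29)/3 = (1/3)*37 = 37/3)
5444/b(L(-9)) = 5444/(37/3) = 5444*(3/37) = 16332/37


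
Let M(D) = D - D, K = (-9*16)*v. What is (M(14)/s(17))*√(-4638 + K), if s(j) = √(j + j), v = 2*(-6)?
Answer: 0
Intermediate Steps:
v = -12
s(j) = √2*√j (s(j) = √(2*j) = √2*√j)
K = 1728 (K = -9*16*(-12) = -144*(-12) = 1728)
M(D) = 0
(M(14)/s(17))*√(-4638 + K) = (0/((√2*√17)))*√(-4638 + 1728) = (0/(√34))*√(-2910) = (0*(√34/34))*(I*√2910) = 0*(I*√2910) = 0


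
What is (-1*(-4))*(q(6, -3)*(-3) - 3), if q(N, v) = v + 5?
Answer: -36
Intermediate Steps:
q(N, v) = 5 + v
(-1*(-4))*(q(6, -3)*(-3) - 3) = (-1*(-4))*((5 - 3)*(-3) - 3) = 4*(2*(-3) - 3) = 4*(-6 - 3) = 4*(-9) = -36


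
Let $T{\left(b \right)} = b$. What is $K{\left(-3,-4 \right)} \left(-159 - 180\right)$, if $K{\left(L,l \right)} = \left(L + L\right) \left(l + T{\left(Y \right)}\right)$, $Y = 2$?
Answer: $-4068$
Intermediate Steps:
$K{\left(L,l \right)} = 2 L \left(2 + l\right)$ ($K{\left(L,l \right)} = \left(L + L\right) \left(l + 2\right) = 2 L \left(2 + l\right)$)
$K{\left(-3,-4 \right)} \left(-159 - 180\right) = 2 \left(-3\right) \left(2 - 4\right) \left(-159 - 180\right) = 2 \left(-3\right) \left(-2\right) \left(-339\right) = 12 \left(-339\right) = -4068$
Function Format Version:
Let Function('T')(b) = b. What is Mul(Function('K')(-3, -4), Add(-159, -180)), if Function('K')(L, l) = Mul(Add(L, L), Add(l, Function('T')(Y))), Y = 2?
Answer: -4068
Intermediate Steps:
Function('K')(L, l) = Mul(2, L, Add(2, l)) (Function('K')(L, l) = Mul(Add(L, L), Add(l, 2)) = Mul(Mul(2, L), Add(2, l)) = Mul(2, L, Add(2, l)))
Mul(Function('K')(-3, -4), Add(-159, -180)) = Mul(Mul(2, -3, Add(2, -4)), Add(-159, -180)) = Mul(Mul(2, -3, -2), -339) = Mul(12, -339) = -4068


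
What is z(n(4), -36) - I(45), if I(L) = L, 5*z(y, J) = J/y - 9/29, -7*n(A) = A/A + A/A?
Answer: -576/29 ≈ -19.862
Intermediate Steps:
n(A) = -2/7 (n(A) = -(A/A + A/A)/7 = -(1 + 1)/7 = -⅐*2 = -2/7)
z(y, J) = -9/145 + J/(5*y) (z(y, J) = (J/y - 9/29)/5 = (-9/29 + J/y)/5 = -9/145 + J/(5*y))
z(n(4), -36) - I(45) = (-9/145 + (⅕)*(-36)/(-2/7)) - 1*45 = (-9/145 + (⅕)*(-36)*(-7/2)) - 45 = (-9/145 + 126/5) - 45 = 729/29 - 45 = -576/29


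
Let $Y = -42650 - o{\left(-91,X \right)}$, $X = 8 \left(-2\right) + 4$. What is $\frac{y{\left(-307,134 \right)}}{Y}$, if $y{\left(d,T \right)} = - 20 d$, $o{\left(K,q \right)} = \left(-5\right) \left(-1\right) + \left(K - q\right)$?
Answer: $- \frac{1535}{10644} \approx -0.14421$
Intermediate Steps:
$X = -12$ ($X = -16 + 4 = -12$)
$o{\left(K,q \right)} = 5 + K - q$ ($o{\left(K,q \right)} = 5 + \left(K - q\right) = 5 + K - q$)
$Y = -42576$ ($Y = -42650 - \left(5 - 91 - -12\right) = -42650 - \left(5 - 91 + 12\right) = -42650 - -74 = -42650 + 74 = -42576$)
$\frac{y{\left(-307,134 \right)}}{Y} = \frac{\left(-20\right) \left(-307\right)}{-42576} = 6140 \left(- \frac{1}{42576}\right) = - \frac{1535}{10644}$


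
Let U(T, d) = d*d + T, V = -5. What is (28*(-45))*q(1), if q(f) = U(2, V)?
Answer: -34020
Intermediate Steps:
U(T, d) = T + d**2 (U(T, d) = d**2 + T = T + d**2)
q(f) = 27 (q(f) = 2 + (-5)**2 = 2 + 25 = 27)
(28*(-45))*q(1) = (28*(-45))*27 = -1260*27 = -34020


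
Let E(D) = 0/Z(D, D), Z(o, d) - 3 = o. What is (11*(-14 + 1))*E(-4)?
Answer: 0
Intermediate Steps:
Z(o, d) = 3 + o
E(D) = 0 (E(D) = 0/(3 + D) = 0)
(11*(-14 + 1))*E(-4) = (11*(-14 + 1))*0 = (11*(-13))*0 = -143*0 = 0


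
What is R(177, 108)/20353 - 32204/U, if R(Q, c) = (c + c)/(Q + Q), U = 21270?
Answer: -19335333494/12770795145 ≈ -1.5140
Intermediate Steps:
R(Q, c) = c/Q (R(Q, c) = (2*c)/((2*Q)) = (2*c)*(1/(2*Q)) = c/Q)
R(177, 108)/20353 - 32204/U = (108/177)/20353 - 32204/21270 = (108*(1/177))*(1/20353) - 32204*1/21270 = (36/59)*(1/20353) - 16102/10635 = 36/1200827 - 16102/10635 = -19335333494/12770795145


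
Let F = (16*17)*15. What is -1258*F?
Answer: -5132640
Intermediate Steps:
F = 4080 (F = 272*15 = 4080)
-1258*F = -1258*4080 = -5132640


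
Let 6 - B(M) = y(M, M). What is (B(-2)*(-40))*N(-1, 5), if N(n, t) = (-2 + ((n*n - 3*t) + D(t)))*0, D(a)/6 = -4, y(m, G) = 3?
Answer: 0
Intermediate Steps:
D(a) = -24 (D(a) = 6*(-4) = -24)
B(M) = 3 (B(M) = 6 - 1*3 = 6 - 3 = 3)
N(n, t) = 0 (N(n, t) = (-2 + ((n*n - 3*t) - 24))*0 = (-2 + ((n² - 3*t) - 24))*0 = (-2 + (-24 + n² - 3*t))*0 = (-26 + n² - 3*t)*0 = 0)
(B(-2)*(-40))*N(-1, 5) = (3*(-40))*0 = -120*0 = 0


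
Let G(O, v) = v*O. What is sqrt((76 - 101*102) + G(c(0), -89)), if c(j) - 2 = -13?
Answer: I*sqrt(9247) ≈ 96.161*I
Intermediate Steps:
c(j) = -11 (c(j) = 2 - 13 = -11)
G(O, v) = O*v
sqrt((76 - 101*102) + G(c(0), -89)) = sqrt((76 - 101*102) - 11*(-89)) = sqrt((76 - 10302) + 979) = sqrt(-10226 + 979) = sqrt(-9247) = I*sqrt(9247)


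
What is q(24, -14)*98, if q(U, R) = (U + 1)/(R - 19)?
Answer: -2450/33 ≈ -74.242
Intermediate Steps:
q(U, R) = (1 + U)/(-19 + R)
q(24, -14)*98 = ((1 + 24)/(-19 - 14))*98 = (25/(-33))*98 = -1/33*25*98 = -25/33*98 = -2450/33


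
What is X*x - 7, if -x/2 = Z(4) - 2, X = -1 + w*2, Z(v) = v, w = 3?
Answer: -27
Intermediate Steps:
X = 5 (X = -1 + 3*2 = -1 + 6 = 5)
x = -4 (x = -2*(4 - 2) = -2*2 = -4)
X*x - 7 = 5*(-4) - 7 = -20 - 7 = -27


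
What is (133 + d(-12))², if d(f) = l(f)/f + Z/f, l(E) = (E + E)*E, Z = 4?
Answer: 106276/9 ≈ 11808.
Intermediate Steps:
l(E) = 2*E² (l(E) = (2*E)*E = 2*E²)
d(f) = 2*f + 4/f (d(f) = (2*f²)/f + 4/f = 2*f + 4/f)
(133 + d(-12))² = (133 + (2*(-12) + 4/(-12)))² = (133 + (-24 + 4*(-1/12)))² = (133 + (-24 - ⅓))² = (133 - 73/3)² = (326/3)² = 106276/9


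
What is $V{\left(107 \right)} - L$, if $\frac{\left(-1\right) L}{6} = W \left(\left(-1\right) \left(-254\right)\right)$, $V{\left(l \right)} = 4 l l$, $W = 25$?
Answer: $83896$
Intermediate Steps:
$V{\left(l \right)} = 4 l^{2}$
$L = -38100$ ($L = - 6 \cdot 25 \left(\left(-1\right) \left(-254\right)\right) = - 6 \cdot 25 \cdot 254 = \left(-6\right) 6350 = -38100$)
$V{\left(107 \right)} - L = 4 \cdot 107^{2} - -38100 = 4 \cdot 11449 + 38100 = 45796 + 38100 = 83896$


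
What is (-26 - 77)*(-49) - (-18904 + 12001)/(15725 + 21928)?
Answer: 63347198/12551 ≈ 5047.2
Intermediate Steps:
(-26 - 77)*(-49) - (-18904 + 12001)/(15725 + 21928) = -103*(-49) - (-6903)/37653 = 5047 - (-6903)/37653 = 5047 - 1*(-2301/12551) = 5047 + 2301/12551 = 63347198/12551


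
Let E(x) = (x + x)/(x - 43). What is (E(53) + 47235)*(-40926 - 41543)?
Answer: -19481486932/5 ≈ -3.8963e+9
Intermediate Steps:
E(x) = 2*x/(-43 + x) (E(x) = (2*x)/(-43 + x) = 2*x/(-43 + x))
(E(53) + 47235)*(-40926 - 41543) = (2*53/(-43 + 53) + 47235)*(-40926 - 41543) = (2*53/10 + 47235)*(-82469) = (2*53*(1/10) + 47235)*(-82469) = (53/5 + 47235)*(-82469) = (236228/5)*(-82469) = -19481486932/5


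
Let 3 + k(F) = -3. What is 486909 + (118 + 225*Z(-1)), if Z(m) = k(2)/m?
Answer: 488377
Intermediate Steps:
k(F) = -6 (k(F) = -3 - 3 = -6)
Z(m) = -6/m
486909 + (118 + 225*Z(-1)) = 486909 + (118 + 225*(-6/(-1))) = 486909 + (118 + 225*(-6*(-1))) = 486909 + (118 + 225*6) = 486909 + (118 + 1350) = 486909 + 1468 = 488377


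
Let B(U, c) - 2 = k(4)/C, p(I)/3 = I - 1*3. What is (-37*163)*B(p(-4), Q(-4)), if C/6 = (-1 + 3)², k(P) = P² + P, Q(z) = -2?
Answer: -102527/6 ≈ -17088.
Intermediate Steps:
k(P) = P + P²
p(I) = -9 + 3*I (p(I) = 3*(I - 1*3) = 3*(I - 3) = 3*(-3 + I) = -9 + 3*I)
C = 24 (C = 6*(-1 + 3)² = 6*2² = 6*4 = 24)
B(U, c) = 17/6 (B(U, c) = 2 + (4*(1 + 4))/24 = 2 + (4*5)*(1/24) = 2 + 20*(1/24) = 2 + ⅚ = 17/6)
(-37*163)*B(p(-4), Q(-4)) = -37*163*(17/6) = -6031*17/6 = -102527/6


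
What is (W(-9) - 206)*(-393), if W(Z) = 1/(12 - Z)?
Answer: 566575/7 ≈ 80939.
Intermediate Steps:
(W(-9) - 206)*(-393) = (-1/(-12 - 9) - 206)*(-393) = (-1/(-21) - 206)*(-393) = (-1*(-1/21) - 206)*(-393) = (1/21 - 206)*(-393) = -4325/21*(-393) = 566575/7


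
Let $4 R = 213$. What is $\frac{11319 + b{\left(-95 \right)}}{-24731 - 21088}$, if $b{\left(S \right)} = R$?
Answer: $- \frac{15163}{61092} \approx -0.2482$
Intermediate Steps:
$R = \frac{213}{4}$ ($R = \frac{1}{4} \cdot 213 = \frac{213}{4} \approx 53.25$)
$b{\left(S \right)} = \frac{213}{4}$
$\frac{11319 + b{\left(-95 \right)}}{-24731 - 21088} = \frac{11319 + \frac{213}{4}}{-24731 - 21088} = \frac{45489}{4 \left(-45819\right)} = \frac{45489}{4} \left(- \frac{1}{45819}\right) = - \frac{15163}{61092}$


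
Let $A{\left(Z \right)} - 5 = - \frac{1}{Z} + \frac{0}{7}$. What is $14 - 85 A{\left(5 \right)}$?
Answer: $-394$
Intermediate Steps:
$A{\left(Z \right)} = 5 - \frac{1}{Z}$ ($A{\left(Z \right)} = 5 + \left(- \frac{1}{Z} + \frac{0}{7}\right) = 5 + \left(- \frac{1}{Z} + 0 \cdot \frac{1}{7}\right) = 5 + \left(- \frac{1}{Z} + 0\right) = 5 - \frac{1}{Z}$)
$14 - 85 A{\left(5 \right)} = 14 - 85 \left(5 - \frac{1}{5}\right) = 14 - 408 = -394$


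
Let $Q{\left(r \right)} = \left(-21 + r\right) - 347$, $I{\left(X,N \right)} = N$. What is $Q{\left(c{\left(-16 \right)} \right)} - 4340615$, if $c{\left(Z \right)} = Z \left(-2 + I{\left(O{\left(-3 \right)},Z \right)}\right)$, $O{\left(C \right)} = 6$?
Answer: $-4340695$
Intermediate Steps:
$c{\left(Z \right)} = Z \left(-2 + Z\right)$
$Q{\left(r \right)} = -368 + r$
$Q{\left(c{\left(-16 \right)} \right)} - 4340615 = \left(-368 - 16 \left(-2 - 16\right)\right) - 4340615 = \left(-368 - -288\right) - 4340615 = \left(-368 + 288\right) - 4340615 = -80 - 4340615 = -4340695$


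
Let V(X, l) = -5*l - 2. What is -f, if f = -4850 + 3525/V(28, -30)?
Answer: 714275/148 ≈ 4826.2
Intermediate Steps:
V(X, l) = -2 - 5*l
f = -714275/148 (f = -4850 + 3525/(-2 - 5*(-30)) = -4850 + 3525/(-2 + 150) = -4850 + 3525/148 = -714275/148 ≈ -4826.2)
-f = -1*(-714275/148) = 714275/148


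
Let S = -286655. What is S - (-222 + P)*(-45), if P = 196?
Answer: -287825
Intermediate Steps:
S - (-222 + P)*(-45) = -286655 - (-222 + 196)*(-45) = -286655 - (-26)*(-45) = -286655 - 1*1170 = -286655 - 1170 = -287825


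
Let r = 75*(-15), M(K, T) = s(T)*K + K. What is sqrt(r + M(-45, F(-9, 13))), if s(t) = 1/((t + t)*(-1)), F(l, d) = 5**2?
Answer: 3*I*sqrt(12990)/10 ≈ 34.192*I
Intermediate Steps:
F(l, d) = 25
s(t) = -1/(2*t) (s(t) = 1/((2*t)*(-1)) = 1/(-2*t) = -1/(2*t))
M(K, T) = K - K/(2*T) (M(K, T) = (-1/(2*T))*K + K = -K/(2*T) + K = K - K/(2*T))
r = -1125
sqrt(r + M(-45, F(-9, 13))) = sqrt(-1125 + (-45 - 1/2*(-45)/25)) = sqrt(-1125 + (-45 - 1/2*(-45)*1/25)) = sqrt(-1125 + (-45 + 9/10)) = sqrt(-1125 - 441/10) = sqrt(-11691/10) = 3*I*sqrt(12990)/10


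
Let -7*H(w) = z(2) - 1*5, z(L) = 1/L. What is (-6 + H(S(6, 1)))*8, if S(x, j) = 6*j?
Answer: -300/7 ≈ -42.857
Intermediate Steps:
H(w) = 9/14 (H(w) = -(1/2 - 1*5)/7 = -(1/2 - 5)/7 = -1/7*(-9/2) = 9/14)
(-6 + H(S(6, 1)))*8 = (-6 + 9/14)*8 = -75/14*8 = -300/7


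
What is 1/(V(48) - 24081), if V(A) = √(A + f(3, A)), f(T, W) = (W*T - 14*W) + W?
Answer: -8027/193298331 - 4*I*√3/193298331 ≈ -4.1527e-5 - 3.5842e-8*I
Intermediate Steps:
f(T, W) = -13*W + T*W (f(T, W) = (T*W - 14*W) + W = (-14*W + T*W) + W = -13*W + T*W)
V(A) = 3*√(-A) (V(A) = √(A + A*(-13 + 3)) = √(A + A*(-10)) = √(A - 10*A) = √(-9*A) = 3*√(-A))
1/(V(48) - 24081) = 1/(3*√(-1*48) - 24081) = 1/(3*√(-48) - 24081) = 1/(3*(4*I*√3) - 24081) = 1/(12*I*√3 - 24081) = 1/(-24081 + 12*I*√3)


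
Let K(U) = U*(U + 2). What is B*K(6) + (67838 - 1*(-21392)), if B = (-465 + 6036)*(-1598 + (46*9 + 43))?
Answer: -305023298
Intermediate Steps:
K(U) = U*(2 + U)
B = -6356511 (B = 5571*(-1598 + (414 + 43)) = 5571*(-1598 + 457) = 5571*(-1141) = -6356511)
B*K(6) + (67838 - 1*(-21392)) = -38139066*(2 + 6) + (67838 - 1*(-21392)) = -38139066*8 + (67838 + 21392) = -6356511*48 + 89230 = -305112528 + 89230 = -305023298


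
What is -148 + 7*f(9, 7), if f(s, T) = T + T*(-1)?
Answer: -148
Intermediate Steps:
f(s, T) = 0 (f(s, T) = T - T = 0)
-148 + 7*f(9, 7) = -148 + 7*0 = -148 + 0 = -148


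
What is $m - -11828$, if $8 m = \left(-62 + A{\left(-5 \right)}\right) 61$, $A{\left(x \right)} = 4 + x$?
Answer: $\frac{90781}{8} \approx 11348.0$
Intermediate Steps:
$m = - \frac{3843}{8}$ ($m = \frac{\left(-62 + \left(4 - 5\right)\right) 61}{8} = \frac{\left(-62 - 1\right) 61}{8} = \frac{\left(-63\right) 61}{8} = \frac{1}{8} \left(-3843\right) = - \frac{3843}{8} \approx -480.38$)
$m - -11828 = - \frac{3843}{8} - -11828 = - \frac{3843}{8} + 11828 = \frac{90781}{8}$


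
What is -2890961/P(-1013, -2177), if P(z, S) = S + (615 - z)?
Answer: 2890961/549 ≈ 5265.9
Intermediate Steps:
P(z, S) = 615 + S - z
-2890961/P(-1013, -2177) = -2890961/(615 - 2177 - 1*(-1013)) = -2890961/(615 - 2177 + 1013) = -2890961/(-549) = -2890961*(-1/549) = 2890961/549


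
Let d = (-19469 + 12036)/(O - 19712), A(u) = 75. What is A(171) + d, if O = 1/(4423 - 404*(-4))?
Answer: 8972945412/119040767 ≈ 75.377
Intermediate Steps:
O = 1/6039 (O = 1/(4423 + 1616) = 1/6039 ≈ 0.00016559)
d = 44887887/119040767 (d = (-19469 + 12036)/(1/6039 - 19712) = -7433/(-119040767/6039) = -7433*(-6039/119040767) = 44887887/119040767 ≈ 0.37708)
A(171) + d = 75 + 44887887/119040767 = 8972945412/119040767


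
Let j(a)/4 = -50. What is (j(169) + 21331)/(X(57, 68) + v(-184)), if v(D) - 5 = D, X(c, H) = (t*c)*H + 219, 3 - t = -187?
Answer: 21131/736480 ≈ 0.028692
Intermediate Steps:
t = 190 (t = 3 - 1*(-187) = 3 + 187 = 190)
j(a) = -200 (j(a) = 4*(-50) = -200)
X(c, H) = 219 + 190*H*c (X(c, H) = (190*c)*H + 219 = 190*H*c + 219 = 219 + 190*H*c)
v(D) = 5 + D
(j(169) + 21331)/(X(57, 68) + v(-184)) = (-200 + 21331)/((219 + 190*68*57) + (5 - 184)) = 21131/((219 + 736440) - 179) = 21131/(736659 - 179) = 21131/736480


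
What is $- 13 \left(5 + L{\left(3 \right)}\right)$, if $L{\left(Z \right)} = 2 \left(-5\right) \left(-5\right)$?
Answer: $-715$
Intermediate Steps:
$L{\left(Z \right)} = 50$ ($L{\left(Z \right)} = \left(-10\right) \left(-5\right) = 50$)
$- 13 \left(5 + L{\left(3 \right)}\right) = - 13 \left(5 + 50\right) = \left(-13\right) 55 = -715$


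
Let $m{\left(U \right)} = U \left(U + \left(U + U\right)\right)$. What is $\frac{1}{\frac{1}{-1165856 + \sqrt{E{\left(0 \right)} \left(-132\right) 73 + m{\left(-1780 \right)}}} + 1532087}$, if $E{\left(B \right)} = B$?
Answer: $\frac{694143018425180592}{1063487494669384260048347} + \frac{1780 \sqrt{3}}{3190462484008152780145041} \approx 6.527 \cdot 10^{-7}$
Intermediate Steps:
$m{\left(U \right)} = 3 U^{2}$ ($m{\left(U \right)} = U \left(U + 2 U\right) = U 3 U = 3 U^{2}$)
$\frac{1}{\frac{1}{-1165856 + \sqrt{E{\left(0 \right)} \left(-132\right) 73 + m{\left(-1780 \right)}}} + 1532087} = \frac{1}{\frac{1}{-1165856 + \sqrt{0 \left(-132\right) 73 + 3 \left(-1780\right)^{2}}} + 1532087} = \frac{1}{\frac{1}{-1165856 + \sqrt{0 \cdot 73 + 3 \cdot 3168400}} + 1532087} = \frac{1}{\frac{1}{-1165856 + \sqrt{0 + 9505200}} + 1532087} = \frac{1}{\frac{1}{-1165856 + \sqrt{9505200}} + 1532087} = \frac{1}{\frac{1}{-1165856 + 1780 \sqrt{3}} + 1532087} = \frac{1}{1532087 + \frac{1}{-1165856 + 1780 \sqrt{3}}}$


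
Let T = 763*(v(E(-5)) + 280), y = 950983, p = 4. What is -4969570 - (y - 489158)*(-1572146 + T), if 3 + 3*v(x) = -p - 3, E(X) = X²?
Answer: 1885684916390/3 ≈ 6.2856e+11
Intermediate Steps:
v(x) = -10/3 (v(x) = -1 + (-1*4 - 3)/3 = -1 + (-4 - 3)/3 = -1 + (⅓)*(-7) = -1 - 7/3 = -10/3)
T = 633290/3 (T = 763*(-10/3 + 280) = 763*(830/3) = 633290/3 ≈ 2.1110e+5)
-4969570 - (y - 489158)*(-1572146 + T) = -4969570 - (950983 - 489158)*(-1572146 + 633290/3) = -4969570 - 461825*(-4083148)/3 = -4969570 - 1*(-1885699825100/3) = -4969570 + 1885699825100/3 = 1885684916390/3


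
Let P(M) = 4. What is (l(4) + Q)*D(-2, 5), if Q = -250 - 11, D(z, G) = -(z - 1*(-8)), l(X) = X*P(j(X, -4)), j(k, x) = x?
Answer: 1470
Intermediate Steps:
l(X) = 4*X (l(X) = X*4 = 4*X)
D(z, G) = -8 - z (D(z, G) = -(z + 8) = -(8 + z) = -8 - z)
Q = -261
(l(4) + Q)*D(-2, 5) = (4*4 - 261)*(-8 - 1*(-2)) = (16 - 261)*(-8 + 2) = -245*(-6) = 1470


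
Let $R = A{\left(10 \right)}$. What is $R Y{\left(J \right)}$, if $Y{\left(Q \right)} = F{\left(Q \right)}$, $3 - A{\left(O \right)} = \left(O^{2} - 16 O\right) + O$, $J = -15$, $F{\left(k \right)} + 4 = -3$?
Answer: $-371$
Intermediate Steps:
$F{\left(k \right)} = -7$ ($F{\left(k \right)} = -4 - 3 = -7$)
$A{\left(O \right)} = 3 - O^{2} + 15 O$ ($A{\left(O \right)} = 3 - \left(\left(O^{2} - 16 O\right) + O\right) = 3 - \left(O^{2} - 15 O\right) = 3 - O^{2} + 15 O$)
$Y{\left(Q \right)} = -7$
$R = 53$ ($R = 3 - 10^{2} + 15 \cdot 10 = 3 - 100 + 150 = 53$)
$R Y{\left(J \right)} = 53 \left(-7\right) = -371$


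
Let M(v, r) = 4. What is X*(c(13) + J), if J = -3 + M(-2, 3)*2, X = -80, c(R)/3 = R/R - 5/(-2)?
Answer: -1240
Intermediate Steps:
c(R) = 21/2 (c(R) = 3*(R/R - 5/(-2)) = 3*(1 - 5*(-½)) = 3*(1 + 5/2) = 3*(7/2) = 21/2)
J = 5 (J = -3 + 4*2 = -3 + 8 = 5)
X*(c(13) + J) = -80*(21/2 + 5) = -80*31/2 = -1240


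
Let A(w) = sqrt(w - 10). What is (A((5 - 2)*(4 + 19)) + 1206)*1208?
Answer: 1456848 + 1208*sqrt(59) ≈ 1.4661e+6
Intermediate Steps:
A(w) = sqrt(-10 + w)
(A((5 - 2)*(4 + 19)) + 1206)*1208 = (sqrt(-10 + (5 - 2)*(4 + 19)) + 1206)*1208 = (sqrt(-10 + 3*23) + 1206)*1208 = (sqrt(-10 + 69) + 1206)*1208 = (sqrt(59) + 1206)*1208 = (1206 + sqrt(59))*1208 = 1456848 + 1208*sqrt(59)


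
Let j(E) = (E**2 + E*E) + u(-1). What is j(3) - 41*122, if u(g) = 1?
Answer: -4983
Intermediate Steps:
j(E) = 1 + 2*E**2 (j(E) = (E**2 + E*E) + 1 = (E**2 + E**2) + 1 = 2*E**2 + 1 = 1 + 2*E**2)
j(3) - 41*122 = (1 + 2*3**2) - 41*122 = (1 + 2*9) - 5002 = (1 + 18) - 5002 = 19 - 5002 = -4983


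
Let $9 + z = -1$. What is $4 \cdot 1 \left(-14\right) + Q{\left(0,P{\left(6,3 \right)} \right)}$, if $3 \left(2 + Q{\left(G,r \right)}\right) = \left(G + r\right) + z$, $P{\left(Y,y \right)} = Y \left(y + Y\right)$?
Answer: $- \frac{130}{3} \approx -43.333$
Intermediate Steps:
$z = -10$ ($z = -9 - 1 = -10$)
$P{\left(Y,y \right)} = Y \left(Y + y\right)$
$Q{\left(G,r \right)} = - \frac{16}{3} + \frac{G}{3} + \frac{r}{3}$ ($Q{\left(G,r \right)} = -2 + \frac{\left(G + r\right) - 10}{3} = -2 + \frac{-10 + G + r}{3} = -2 + \left(- \frac{10}{3} + \frac{G}{3} + \frac{r}{3}\right) = - \frac{16}{3} + \frac{G}{3} + \frac{r}{3}$)
$4 \cdot 1 \left(-14\right) + Q{\left(0,P{\left(6,3 \right)} \right)} = 4 \cdot 1 \left(-14\right) + \left(- \frac{16}{3} + \frac{1}{3} \cdot 0 + \frac{6 \left(6 + 3\right)}{3}\right) = 4 \left(-14\right) + \left(- \frac{16}{3} + 0 + \frac{6 \cdot 9}{3}\right) = -56 + \left(- \frac{16}{3} + 0 + \frac{1}{3} \cdot 54\right) = -56 + \left(- \frac{16}{3} + 0 + 18\right) = -56 + \frac{38}{3} = - \frac{130}{3}$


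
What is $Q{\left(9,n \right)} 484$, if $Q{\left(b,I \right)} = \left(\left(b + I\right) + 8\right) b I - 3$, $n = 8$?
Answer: $869748$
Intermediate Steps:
$Q{\left(b,I \right)} = -3 + I b \left(8 + I + b\right)$ ($Q{\left(b,I \right)} = \left(\left(I + b\right) + 8\right) b I - 3 = \left(8 + I + b\right) b I - 3 = b \left(8 + I + b\right) I - 3 = I b \left(8 + I + b\right) - 3 = -3 + I b \left(8 + I + b\right)$)
$Q{\left(9,n \right)} 484 = \left(-3 + 8 \cdot 9^{2} + 9 \cdot 8^{2} + 8 \cdot 8 \cdot 9\right) 484 = \left(-3 + 8 \cdot 81 + 9 \cdot 64 + 576\right) 484 = \left(-3 + 648 + 576 + 576\right) 484 = 1797 \cdot 484 = 869748$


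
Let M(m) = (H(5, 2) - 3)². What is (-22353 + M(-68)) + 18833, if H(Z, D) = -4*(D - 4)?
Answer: -3495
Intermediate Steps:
H(Z, D) = 16 - 4*D (H(Z, D) = -4*(-4 + D) = 16 - 4*D)
M(m) = 25 (M(m) = ((16 - 4*2) - 3)² = ((16 - 8) - 3)² = (8 - 3)² = 5² = 25)
(-22353 + M(-68)) + 18833 = (-22353 + 25) + 18833 = -22328 + 18833 = -3495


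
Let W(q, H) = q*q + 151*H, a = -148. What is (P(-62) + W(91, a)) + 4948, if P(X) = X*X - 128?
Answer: -5403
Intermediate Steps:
W(q, H) = q² + 151*H
P(X) = -128 + X² (P(X) = X² - 128 = -128 + X²)
(P(-62) + W(91, a)) + 4948 = ((-128 + (-62)²) + (91² + 151*(-148))) + 4948 = ((-128 + 3844) + (8281 - 22348)) + 4948 = (3716 - 14067) + 4948 = -10351 + 4948 = -5403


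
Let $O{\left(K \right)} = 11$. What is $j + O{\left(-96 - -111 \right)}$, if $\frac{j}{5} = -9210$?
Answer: $-46039$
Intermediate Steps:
$j = -46050$ ($j = 5 \left(-9210\right) = -46050$)
$j + O{\left(-96 - -111 \right)} = -46050 + 11 = -46039$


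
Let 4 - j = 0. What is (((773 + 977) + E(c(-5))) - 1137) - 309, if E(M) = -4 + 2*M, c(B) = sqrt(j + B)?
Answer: 300 + 2*I ≈ 300.0 + 2.0*I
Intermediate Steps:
j = 4 (j = 4 - 1*0 = 4 + 0 = 4)
c(B) = sqrt(4 + B)
(((773 + 977) + E(c(-5))) - 1137) - 309 = (((773 + 977) + (-4 + 2*sqrt(4 - 5))) - 1137) - 309 = ((1750 + (-4 + 2*sqrt(-1))) - 1137) - 309 = ((1750 + (-4 + 2*I)) - 1137) - 309 = ((1746 + 2*I) - 1137) - 309 = (609 + 2*I) - 309 = 300 + 2*I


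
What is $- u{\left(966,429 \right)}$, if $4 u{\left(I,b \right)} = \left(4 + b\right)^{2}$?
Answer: $- \frac{187489}{4} \approx -46872.0$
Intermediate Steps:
$u{\left(I,b \right)} = \frac{\left(4 + b\right)^{2}}{4}$
$- u{\left(966,429 \right)} = - \frac{\left(4 + 429\right)^{2}}{4} = - \frac{433^{2}}{4} = - \frac{187489}{4}$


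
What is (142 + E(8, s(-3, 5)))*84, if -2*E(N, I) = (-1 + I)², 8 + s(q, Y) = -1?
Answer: 7728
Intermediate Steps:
s(q, Y) = -9 (s(q, Y) = -8 - 1 = -9)
E(N, I) = -(-1 + I)²/2
(142 + E(8, s(-3, 5)))*84 = (142 - (-1 - 9)²/2)*84 = (142 - ½*(-10)²)*84 = (142 - ½*100)*84 = (142 - 50)*84 = 92*84 = 7728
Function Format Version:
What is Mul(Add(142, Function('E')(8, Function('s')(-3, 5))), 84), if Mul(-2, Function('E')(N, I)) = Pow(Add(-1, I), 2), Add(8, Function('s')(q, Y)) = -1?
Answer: 7728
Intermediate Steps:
Function('s')(q, Y) = -9 (Function('s')(q, Y) = Add(-8, -1) = -9)
Function('E')(N, I) = Mul(Rational(-1, 2), Pow(Add(-1, I), 2))
Mul(Add(142, Function('E')(8, Function('s')(-3, 5))), 84) = Mul(Add(142, Mul(Rational(-1, 2), Pow(Add(-1, -9), 2))), 84) = Mul(Add(142, Mul(Rational(-1, 2), Pow(-10, 2))), 84) = Mul(Add(142, Mul(Rational(-1, 2), 100)), 84) = Mul(Add(142, -50), 84) = Mul(92, 84) = 7728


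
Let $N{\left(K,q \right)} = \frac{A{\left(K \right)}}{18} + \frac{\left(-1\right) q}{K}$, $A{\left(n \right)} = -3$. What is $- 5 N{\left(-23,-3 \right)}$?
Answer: $\frac{205}{138} \approx 1.4855$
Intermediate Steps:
$N{\left(K,q \right)} = - \frac{1}{6} - \frac{q}{K}$ ($N{\left(K,q \right)} = - \frac{3}{18} + \frac{\left(-1\right) q}{K} = \left(-3\right) \frac{1}{18} - \frac{q}{K} = - \frac{1}{6} - \frac{q}{K}$)
$- 5 N{\left(-23,-3 \right)} = - 5 \frac{\left(-1\right) \left(-3\right) - - \frac{23}{6}}{-23} = - 5 \left(- \frac{3 + \frac{23}{6}}{23}\right) = - 5 \left(\left(- \frac{1}{23}\right) \frac{41}{6}\right) = \left(-5\right) \left(- \frac{41}{138}\right) = \frac{205}{138}$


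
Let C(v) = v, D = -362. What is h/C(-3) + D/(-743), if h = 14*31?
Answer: -321376/2229 ≈ -144.18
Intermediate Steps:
h = 434
h/C(-3) + D/(-743) = 434/(-3) - 362/(-743) = 434*(-1/3) - 362*(-1/743) = -434/3 + 362/743 = -321376/2229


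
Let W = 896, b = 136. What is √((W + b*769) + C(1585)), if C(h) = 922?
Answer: √106402 ≈ 326.19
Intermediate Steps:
√((W + b*769) + C(1585)) = √((896 + 136*769) + 922) = √((896 + 104584) + 922) = √(105480 + 922) = √106402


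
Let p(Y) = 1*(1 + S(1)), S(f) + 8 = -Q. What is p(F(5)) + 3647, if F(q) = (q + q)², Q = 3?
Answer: 3637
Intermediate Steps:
S(f) = -11 (S(f) = -8 - 1*3 = -8 - 3 = -11)
F(q) = 4*q² (F(q) = (2*q)² = 4*q²)
p(Y) = -10 (p(Y) = 1*(1 - 11) = 1*(-10) = -10)
p(F(5)) + 3647 = -10 + 3647 = 3637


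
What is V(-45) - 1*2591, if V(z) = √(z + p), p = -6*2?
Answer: -2591 + I*√57 ≈ -2591.0 + 7.5498*I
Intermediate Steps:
p = -12
V(z) = √(-12 + z) (V(z) = √(z - 12) = √(-12 + z))
V(-45) - 1*2591 = √(-12 - 45) - 1*2591 = √(-57) - 2591 = I*√57 - 2591 = -2591 + I*√57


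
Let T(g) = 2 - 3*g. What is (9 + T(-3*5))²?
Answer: 3136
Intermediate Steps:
(9 + T(-3*5))² = (9 + (2 - (-9)*5))² = (9 + (2 - 3*(-15)))² = (9 + (2 + 45))² = (9 + 47)² = 56² = 3136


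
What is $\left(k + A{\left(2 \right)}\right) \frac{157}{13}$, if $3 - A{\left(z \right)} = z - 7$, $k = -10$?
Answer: $- \frac{314}{13} \approx -24.154$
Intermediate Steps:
$A{\left(z \right)} = 10 - z$ ($A{\left(z \right)} = 3 - \left(z - 7\right) = 3 - \left(-7 + z\right) = 10 - z$)
$\left(k + A{\left(2 \right)}\right) \frac{157}{13} = \left(-10 + \left(10 - 2\right)\right) \frac{157}{13} = \left(-10 + \left(10 - 2\right)\right) 157 \cdot \frac{1}{13} = \left(-10 + 8\right) \frac{157}{13} = \left(-2\right) \frac{157}{13} = - \frac{314}{13}$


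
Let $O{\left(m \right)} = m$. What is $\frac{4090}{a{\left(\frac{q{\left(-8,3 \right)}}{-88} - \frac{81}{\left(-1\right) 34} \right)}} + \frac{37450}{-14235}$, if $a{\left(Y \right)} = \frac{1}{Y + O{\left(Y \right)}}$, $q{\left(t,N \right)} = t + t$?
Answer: $\frac{11165415940}{532389} \approx 20972.0$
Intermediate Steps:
$q{\left(t,N \right)} = 2 t$
$a{\left(Y \right)} = \frac{1}{2 Y}$ ($a{\left(Y \right)} = \frac{1}{Y + Y} = \frac{1}{2 Y}$)
$\frac{4090}{a{\left(\frac{q{\left(-8,3 \right)}}{-88} - \frac{81}{\left(-1\right) 34} \right)}} + \frac{37450}{-14235} = \frac{4090}{\frac{1}{2} \frac{1}{\frac{2 \left(-8\right)}{-88} - \frac{81}{\left(-1\right) 34}}} + \frac{37450}{-14235} = \frac{4090}{\frac{1}{2} \frac{1}{\left(-16\right) \left(- \frac{1}{88}\right) - \frac{81}{-34}}} + 37450 \left(- \frac{1}{14235}\right) = \frac{4090}{\frac{1}{2} \frac{1}{\frac{2}{11} - - \frac{81}{34}}} - \frac{7490}{2847} = \frac{4090}{\frac{1}{2} \frac{1}{\frac{2}{11} + \frac{81}{34}}} - \frac{7490}{2847} = \frac{4090}{\frac{1}{2} \frac{1}{\frac{959}{374}}} - \frac{7490}{2847} = \frac{4090}{\frac{1}{2} \cdot \frac{374}{959}} - \frac{7490}{2847} = \frac{4090}{\frac{187}{959}} - \frac{7490}{2847} = 4090 \cdot \frac{959}{187} - \frac{7490}{2847} = \frac{3922310}{187} - \frac{7490}{2847} = \frac{11165415940}{532389}$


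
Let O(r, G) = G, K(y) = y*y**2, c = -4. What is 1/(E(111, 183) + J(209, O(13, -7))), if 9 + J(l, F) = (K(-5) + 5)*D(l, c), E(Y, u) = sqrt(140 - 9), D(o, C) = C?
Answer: 471/221710 - sqrt(131)/221710 ≈ 0.0020728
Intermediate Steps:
K(y) = y**3
E(Y, u) = sqrt(131)
J(l, F) = 471 (J(l, F) = -9 + ((-5)**3 + 5)*(-4) = -9 + (-125 + 5)*(-4) = -9 - 120*(-4) = -9 + 480 = 471)
1/(E(111, 183) + J(209, O(13, -7))) = 1/(sqrt(131) + 471) = 1/(471 + sqrt(131))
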